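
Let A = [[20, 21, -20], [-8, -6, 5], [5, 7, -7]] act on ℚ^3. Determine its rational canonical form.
R = [[0, 0, 9], [1, 0, -15], [0, 1, 7]]

The invariant factors of A (the non-unit diagonal entries of the Smith normal form of xI - A over ℚ[x]) are (x - 3)^2(x - 1), each dividing the next. The characteristic polynomial is their product, (x - 3)^2(x - 1).

The rational canonical form is the block-diagonal matrix of companion matrices C(f_i):
R = [[0, 0, 9], [1, 0, -15], [0, 1, 7]].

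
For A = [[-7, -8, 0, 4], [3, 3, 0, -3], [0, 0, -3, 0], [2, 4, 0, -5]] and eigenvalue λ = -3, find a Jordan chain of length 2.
v_1 = [[4, -2, 0, -1]]^T, v_2 = [[-4, 3, 0, 2]]^T

We seek v_1 ∈ ker((A + 3I)^2) \ ker(A + 3I), then set v_{i+1} = (A + 3I) v_i.

One such chain is v_1 = [[4, -2, 0, -1]]^T, v_2 = [[-4, 3, 0, 2]]^T. Check: (A + 3I) v_2 = [[0, 0, 0, 0]]^T = 0.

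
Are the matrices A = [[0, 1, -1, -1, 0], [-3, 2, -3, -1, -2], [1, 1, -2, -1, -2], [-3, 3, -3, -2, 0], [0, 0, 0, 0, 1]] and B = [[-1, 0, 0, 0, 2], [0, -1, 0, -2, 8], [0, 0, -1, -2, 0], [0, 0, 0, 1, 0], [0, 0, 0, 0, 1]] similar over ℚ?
No.

Both have characteristic polynomial (x - 1)^2(x + 1)^3, but the minimal polynomial of A is (x - 1)(x + 1)^2 while the minimal polynomial of B is (x - 1)(x + 1). The minimal polynomial is a similarity invariant, so A and B are not similar.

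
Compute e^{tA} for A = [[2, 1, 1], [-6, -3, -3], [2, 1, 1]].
e^{tA} = [[2*t + 1, t, t], [-6*t, 1 - 3*t, -3*t], [2*t, t, t + 1]]

A has Jordan form J = [[0, 1, 0], [0, 0, 0], [0, 0, 0]] with A = PJP^{-1}, so e^{tA} = P e^{tJ} P^{-1}.

For a Jordan block J_k(λ), e^{tJ_k(λ)} = e^{λt} · (I + tN + t^2 N^2/2! + ... + t^{k-1} N^{k-1}/(k-1)!) where N is the nilpotent superdiagonal part.

Assembling the blocks and conjugating back gives the entries of e^{tA} as shown above.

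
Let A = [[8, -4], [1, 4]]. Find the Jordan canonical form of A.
The characteristic polynomial is det(xI - A) = (x - 6)^2, so the eigenvalues are 6 (algebraic multiplicity 2).

For λ = 6: rank(A - 6I) = 1, rank((A - 6I)^2) = 0. The eigenspace has dimension 2 - 1 = 1, so there is 1 Jordan block; the rank sequence gives block sizes [2].

Assembling the blocks gives the Jordan form J above.

J = [[6, 1], [0, 6]]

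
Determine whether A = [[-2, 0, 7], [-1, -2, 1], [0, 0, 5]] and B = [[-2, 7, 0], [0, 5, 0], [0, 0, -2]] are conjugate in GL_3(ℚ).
No.

Both have characteristic polynomial (x - 5)(x + 2)^2, but the minimal polynomial of A is (x - 5)(x + 2)^2 while the minimal polynomial of B is (x - 5)(x + 2). The minimal polynomial is a similarity invariant, so A and B are not similar.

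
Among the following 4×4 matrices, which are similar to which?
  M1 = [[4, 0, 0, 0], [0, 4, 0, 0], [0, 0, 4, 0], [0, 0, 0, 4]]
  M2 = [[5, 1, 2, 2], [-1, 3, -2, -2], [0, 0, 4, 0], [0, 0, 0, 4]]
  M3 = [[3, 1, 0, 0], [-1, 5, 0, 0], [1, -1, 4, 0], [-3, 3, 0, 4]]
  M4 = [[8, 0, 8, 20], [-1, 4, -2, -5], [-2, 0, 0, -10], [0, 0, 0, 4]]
2 classes: {M1}, {M2, M3, M4}

Characteristic polynomials: χ_{M1} = (x - 4)^4, χ_{M2} = (x - 4)^4, χ_{M3} = (x - 4)^4, χ_{M4} = (x - 4)^4.

{M1}: invariant factors x - 4, x - 4, x - 4, x - 4.

{M2, M3, M4}: invariant factors x - 4, x - 4, (x - 4)^2.

Matrices are similar if and only if their invariant-factor lists agree; the partition into similarity classes is {M1}, {M2, M3, M4}.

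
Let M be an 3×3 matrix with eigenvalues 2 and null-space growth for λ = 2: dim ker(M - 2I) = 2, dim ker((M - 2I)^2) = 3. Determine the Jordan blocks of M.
λ = 2: successive nullity increments [2, 1] count blocks of size ≥ k; block sizes are [2, 1].

Jordan blocks: (2, 2), (2, 1)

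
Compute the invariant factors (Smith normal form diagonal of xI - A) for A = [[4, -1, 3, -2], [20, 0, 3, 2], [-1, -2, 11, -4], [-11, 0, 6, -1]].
The Jordan structure of A has elementary divisors (x + 1), (x - 5)^3. Arranging the block sizes at each eigenvalue in decreasing order and taking row products gives the invariant factors.

Invariant factors (smallest first, each dividing the next): (x - 5)^3(x + 1).

Check: the last factor (x - 5)^3(x + 1) is the minimal polynomial, and the product (x - 5)^3(x + 1) is the characteristic polynomial.

(x - 5)^3(x + 1)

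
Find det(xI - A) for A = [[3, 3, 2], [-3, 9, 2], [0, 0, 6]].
xI - A = [[x - 3, -3, -2], [3, x - 9, -2], [0, 0, x - 6]].

Expanding det(xI - A) along the first row:
det(xI - A) = + (x - 3)·det([[x - 9, -2], [0, x - 6]]) - (-3)·det([[3, -2], [0, x - 6]]) + (-2)·det([[3, x - 9], [0, 0]]).

Evaluating gives χ_A(x) = x^3 - 18x^2 + 108x - 216 = (x - 6)^3.

χ_A(x) = (x - 6)^3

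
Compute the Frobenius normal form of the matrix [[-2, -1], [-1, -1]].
The invariant factors of A (the non-unit diagonal entries of the Smith normal form of xI - A over ℚ[x]) are x^2 + 3x + 1, each dividing the next. The characteristic polynomial is their product, x^2 + 3x + 1.

The rational canonical form is the block-diagonal matrix of companion matrices C(f_i):
R = [[0, -1], [1, -3]].

Note the characteristic polynomial does not split into linear factors over ℚ, so A has no Jordan form over ℚ; the rational canonical form exists over any field.

R = [[0, -1], [1, -3]]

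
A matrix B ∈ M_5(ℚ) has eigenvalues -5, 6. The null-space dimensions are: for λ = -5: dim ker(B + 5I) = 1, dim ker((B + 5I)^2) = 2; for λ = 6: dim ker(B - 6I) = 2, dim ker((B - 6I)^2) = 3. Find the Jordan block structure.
Jordan blocks: (-5, 2), (6, 2), (6, 1)

λ = -5: successive nullity increments [1, 1] count blocks of size ≥ k; block sizes are [2].
λ = 6: successive nullity increments [2, 1] count blocks of size ≥ k; block sizes are [2, 1].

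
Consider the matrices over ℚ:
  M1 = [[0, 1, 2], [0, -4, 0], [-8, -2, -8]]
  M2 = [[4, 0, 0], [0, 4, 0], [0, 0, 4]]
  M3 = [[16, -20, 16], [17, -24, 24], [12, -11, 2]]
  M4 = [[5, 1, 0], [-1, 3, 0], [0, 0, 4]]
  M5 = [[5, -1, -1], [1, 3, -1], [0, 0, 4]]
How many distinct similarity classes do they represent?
4 classes: {M1}, {M2}, {M3}, {M4, M5}

Characteristic polynomials: χ_{M1} = (x + 4)^3, χ_{M2} = (x - 4)^3, χ_{M3} = (x + 2)^3, χ_{M4} = (x - 4)^3, χ_{M5} = (x - 4)^3.

{M1}: invariant factors x + 4, (x + 4)^2.

{M2}: invariant factors x - 4, x - 4, x - 4.

{M3}: invariant factors (x + 2)^3.

{M4, M5}: invariant factors x - 4, (x - 4)^2.

Matrices are similar if and only if their invariant-factor lists agree; the partition into similarity classes is {M1}, {M2}, {M3}, {M4, M5}.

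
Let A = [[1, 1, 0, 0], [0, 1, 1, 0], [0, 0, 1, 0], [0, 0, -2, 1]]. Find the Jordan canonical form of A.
The characteristic polynomial is det(xI - A) = (x - 1)^4, so the eigenvalues are 1 (algebraic multiplicity 4).

For λ = 1: rank(A - I) = 2, rank((A - I)^2) = 1, rank((A - I)^3) = 0. The eigenspace has dimension 4 - 2 = 2, so there are 2 Jordan blocks; the rank sequence gives block sizes [3, 1].

Assembling the blocks gives the Jordan form J above.

J = [[1, 1, 0, 0], [0, 1, 1, 0], [0, 0, 1, 0], [0, 0, 0, 1]]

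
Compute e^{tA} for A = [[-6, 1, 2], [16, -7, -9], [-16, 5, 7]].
A has Jordan form J = [[-2, 1, 0], [0, -2, 1], [0, 0, -2]] with A = PJP^{-1}, so e^{tA} = P e^{tJ} P^{-1}.

For a Jordan block J_k(λ), e^{tJ_k(λ)} = e^{λt} · (I + tN + t^2 N^2/2! + ... + t^{k-1} N^{k-1}/(k-1)!) where N is the nilpotent superdiagonal part.

Assembling the blocks and conjugating back gives the entries of e^{tA} as shown above.

e^{tA} = [[(1 - 4*t)*e^{-2*t}, t*(t + 2)*e^{-2*t}/2, t*(t + 4)*e^{-2*t}/2], [16*t*e^{-2*t}, (-2*t^2 - 5*t + 1)*e^{-2*t}, t*(-2*t - 9)*e^{-2*t}], [-16*t*e^{-2*t}, t*(2*t + 5)*e^{-2*t}, (2*t^2 + 9*t + 1)*e^{-2*t}]]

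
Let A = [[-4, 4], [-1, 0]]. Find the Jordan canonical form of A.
The characteristic polynomial is det(xI - A) = (x + 2)^2, so the eigenvalues are -2 (algebraic multiplicity 2).

For λ = -2: rank(A + 2I) = 1, rank((A + 2I)^2) = 0. The eigenspace has dimension 2 - 1 = 1, so there is 1 Jordan block; the rank sequence gives block sizes [2].

Assembling the blocks gives the Jordan form J above.

J = [[-2, 1], [0, -2]]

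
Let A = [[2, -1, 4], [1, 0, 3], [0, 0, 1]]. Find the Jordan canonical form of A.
J = [[1, 1, 0], [0, 1, 1], [0, 0, 1]]

The characteristic polynomial is det(xI - A) = (x - 1)^3, so the eigenvalues are 1 (algebraic multiplicity 3).

For λ = 1: rank(A - I) = 2, rank((A - I)^2) = 1, rank((A - I)^3) = 0. The eigenspace has dimension 3 - 2 = 1, so there is 1 Jordan block; the rank sequence gives block sizes [3].

Assembling the blocks gives the Jordan form J above.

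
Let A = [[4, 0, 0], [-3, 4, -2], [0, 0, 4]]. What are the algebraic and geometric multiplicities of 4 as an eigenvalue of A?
The characteristic polynomial is (x - 4)^3, so the factor x - 4 appears with exponent 3: the algebraic multiplicity is 3.

rank(A - 4I) = 1, so the eigenspace has dimension 3 - 1 = 2: the geometric multiplicity is 2.

Since 2 < 3, A is not diagonalizable.

algebraic multiplicity 3, geometric multiplicity 2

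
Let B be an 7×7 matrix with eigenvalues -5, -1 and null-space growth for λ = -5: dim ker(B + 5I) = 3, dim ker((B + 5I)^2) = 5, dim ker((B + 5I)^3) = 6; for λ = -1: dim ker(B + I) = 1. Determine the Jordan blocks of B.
λ = -5: successive nullity increments [3, 2, 1] count blocks of size ≥ k; block sizes are [3, 2, 1].
λ = -1: successive nullity increments [1] count blocks of size ≥ k; block sizes are [1].

Jordan blocks: (-5, 3), (-5, 2), (-5, 1), (-1, 1)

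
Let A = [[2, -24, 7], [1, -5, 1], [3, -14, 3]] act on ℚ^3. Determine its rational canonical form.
R = [[0, 0, 5], [1, 0, 2], [0, 1, 0]]

The invariant factors of A (the non-unit diagonal entries of the Smith normal form of xI - A over ℚ[x]) are x^3 - 2x - 5, each dividing the next. The characteristic polynomial is their product, x^3 - 2x - 5.

The rational canonical form is the block-diagonal matrix of companion matrices C(f_i):
R = [[0, 0, 5], [1, 0, 2], [0, 1, 0]].

Note the characteristic polynomial does not split into linear factors over ℚ, so A has no Jordan form over ℚ; the rational canonical form exists over any field.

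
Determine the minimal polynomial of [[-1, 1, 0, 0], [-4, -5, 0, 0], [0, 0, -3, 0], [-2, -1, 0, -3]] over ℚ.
The characteristic polynomial factors as (x + 3)^4. The minimal polynomial is ∏(x - λ)^{k_λ} where k_λ is the size of the largest Jordan block at λ.

For λ = -3: rank(A + 3I) = 1, and the largest Jordan block has size 2 (the smallest k with rank((A + 3I)^k) = rank((A + 3I)^(k+1))).

So m_A(x) = (x + 3)^2.

m_A(x) = (x + 3)^2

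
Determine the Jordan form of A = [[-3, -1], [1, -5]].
The characteristic polynomial is det(xI - A) = (x + 4)^2, so the eigenvalues are -4 (algebraic multiplicity 2).

For λ = -4: rank(A + 4I) = 1, rank((A + 4I)^2) = 0. The eigenspace has dimension 2 - 1 = 1, so there is 1 Jordan block; the rank sequence gives block sizes [2].

Assembling the blocks gives the Jordan form J above.

J = [[-4, 1], [0, -4]]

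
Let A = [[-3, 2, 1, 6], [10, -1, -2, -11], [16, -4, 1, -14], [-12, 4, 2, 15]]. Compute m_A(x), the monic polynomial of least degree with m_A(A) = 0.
m_A(x) = (x - 3)^2

The characteristic polynomial factors as (x - 3)^4. The minimal polynomial is ∏(x - λ)^{k_λ} where k_λ is the size of the largest Jordan block at λ.

For λ = 3: rank(A - 3I) = 2, and the largest Jordan block has size 2 (the smallest k with rank((A - 3I)^k) = rank((A - 3I)^(k+1))).

So m_A(x) = (x - 3)^2.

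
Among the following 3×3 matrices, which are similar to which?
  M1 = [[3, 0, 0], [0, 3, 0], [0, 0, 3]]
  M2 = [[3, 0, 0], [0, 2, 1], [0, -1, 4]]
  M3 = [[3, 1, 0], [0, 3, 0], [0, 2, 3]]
Characteristic polynomials: χ_{M1} = (x - 3)^3, χ_{M2} = (x - 3)^3, χ_{M3} = (x - 3)^3.

{M1}: invariant factors x - 3, x - 3, x - 3.

{M2, M3}: invariant factors x - 3, (x - 3)^2.

Matrices are similar if and only if their invariant-factor lists agree; the partition into similarity classes is {M1}, {M2, M3}.

2 classes: {M1}, {M2, M3}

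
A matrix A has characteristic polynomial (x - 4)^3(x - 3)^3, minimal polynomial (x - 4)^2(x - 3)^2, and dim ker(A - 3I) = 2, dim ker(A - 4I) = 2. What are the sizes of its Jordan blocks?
λ = 3: algebraic multiplicity 3 (exponent in χ_A), largest block size 2 (exponent in m_A), 2 blocks (geometric multiplicity). These force block sizes [2, 1].
λ = 4: algebraic multiplicity 3 (exponent in χ_A), largest block size 2 (exponent in m_A), 2 blocks (geometric multiplicity). These force block sizes [2, 1].

Jordan blocks: (3, 2), (3, 1), (4, 2), (4, 1)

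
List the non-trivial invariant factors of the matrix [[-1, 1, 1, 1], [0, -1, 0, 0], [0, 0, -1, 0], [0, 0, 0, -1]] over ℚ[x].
The Jordan structure of A has elementary divisors (x + 1)^2, (x + 1), (x + 1). Arranging the block sizes at each eigenvalue in decreasing order and taking row products gives the invariant factors.

Invariant factors (smallest first, each dividing the next): x + 1, x + 1, (x + 1)^2.

Check: the last factor (x + 1)^2 is the minimal polynomial, and the product (x + 1)^4 is the characteristic polynomial.

x + 1, x + 1, (x + 1)^2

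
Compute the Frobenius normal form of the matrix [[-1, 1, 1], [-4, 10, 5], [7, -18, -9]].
R = [[0, 0, 1], [1, 0, 4], [0, 1, 0]]

The invariant factors of A (the non-unit diagonal entries of the Smith normal form of xI - A over ℚ[x]) are x^3 - 4x - 1, each dividing the next. The characteristic polynomial is their product, x^3 - 4x - 1.

The rational canonical form is the block-diagonal matrix of companion matrices C(f_i):
R = [[0, 0, 1], [1, 0, 4], [0, 1, 0]].

Note the characteristic polynomial does not split into linear factors over ℚ, so A has no Jordan form over ℚ; the rational canonical form exists over any field.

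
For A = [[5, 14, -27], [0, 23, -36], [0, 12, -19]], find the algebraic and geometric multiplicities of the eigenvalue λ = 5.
The characteristic polynomial is (x - 5)^2(x + 1), so the factor x - 5 appears with exponent 2: the algebraic multiplicity is 2.

rank(A - 5I) = 2, so the eigenspace has dimension 3 - 2 = 1: the geometric multiplicity is 1.

Since 1 < 2, A is not diagonalizable.

algebraic multiplicity 2, geometric multiplicity 1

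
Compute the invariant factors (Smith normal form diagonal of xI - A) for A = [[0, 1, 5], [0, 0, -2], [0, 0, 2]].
The Jordan structure of A has elementary divisors x^2, (x - 2). Arranging the block sizes at each eigenvalue in decreasing order and taking row products gives the invariant factors.

Invariant factors (smallest first, each dividing the next): x^2(x - 2).

Check: the last factor x^2(x - 2) is the minimal polynomial, and the product x^2(x - 2) is the characteristic polynomial.

x^2(x - 2)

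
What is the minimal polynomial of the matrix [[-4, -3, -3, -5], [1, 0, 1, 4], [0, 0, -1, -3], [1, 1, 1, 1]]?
The characteristic polynomial factors as (x + 1)^4. The minimal polynomial is ∏(x - λ)^{k_λ} where k_λ is the size of the largest Jordan block at λ.

For λ = -1: rank(A + I) = 2, and the largest Jordan block has size 3 (the smallest k with rank((A + I)^k) = rank((A + I)^(k+1))).

So m_A(x) = (x + 1)^3.

m_A(x) = (x + 1)^3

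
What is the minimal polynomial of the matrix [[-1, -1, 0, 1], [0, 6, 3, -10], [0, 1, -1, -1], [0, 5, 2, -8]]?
m_A(x) = (x + 1)^3

The characteristic polynomial factors as (x + 1)^4. The minimal polynomial is ∏(x - λ)^{k_λ} where k_λ is the size of the largest Jordan block at λ.

For λ = -1: rank(A + I) = 2, and the largest Jordan block has size 3 (the smallest k with rank((A + I)^k) = rank((A + I)^(k+1))).

So m_A(x) = (x + 1)^3.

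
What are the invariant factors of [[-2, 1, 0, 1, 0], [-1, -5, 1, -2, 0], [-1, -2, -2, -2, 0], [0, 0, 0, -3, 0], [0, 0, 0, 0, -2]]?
x + 3, (x + 2)(x + 3)^3

The Jordan structure of A has elementary divisors (x + 3)^3, (x + 3), (x + 2). Arranging the block sizes at each eigenvalue in decreasing order and taking row products gives the invariant factors.

Invariant factors (smallest first, each dividing the next): x + 3, (x + 2)(x + 3)^3.

Check: the last factor (x + 2)(x + 3)^3 is the minimal polynomial, and the product (x + 2)(x + 3)^4 is the characteristic polynomial.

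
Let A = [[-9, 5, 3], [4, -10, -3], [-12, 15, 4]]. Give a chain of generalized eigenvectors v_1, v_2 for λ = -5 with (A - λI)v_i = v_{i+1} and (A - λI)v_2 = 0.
v_1 = [[1, 0, 1]]^T, v_2 = [[-1, 1, -3]]^T

We seek v_1 ∈ ker((A + 5I)^2) \ ker(A + 5I), then set v_{i+1} = (A + 5I) v_i.

One such chain is v_1 = [[1, 0, 1]]^T, v_2 = [[-1, 1, -3]]^T. Check: (A + 5I) v_2 = [[0, 0, 0]]^T = 0.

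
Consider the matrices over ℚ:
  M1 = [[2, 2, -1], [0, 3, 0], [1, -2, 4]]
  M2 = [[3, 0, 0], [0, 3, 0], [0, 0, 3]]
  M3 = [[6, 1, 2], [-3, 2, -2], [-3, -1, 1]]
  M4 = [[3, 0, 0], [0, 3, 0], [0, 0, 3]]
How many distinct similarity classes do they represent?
2 classes: {M1, M3}, {M2, M4}

Characteristic polynomials: χ_{M1} = (x - 3)^3, χ_{M2} = (x - 3)^3, χ_{M3} = (x - 3)^3, χ_{M4} = (x - 3)^3.

{M1, M3}: invariant factors x - 3, (x - 3)^2.

{M2, M4}: invariant factors x - 3, x - 3, x - 3.

Matrices are similar if and only if their invariant-factor lists agree; the partition into similarity classes is {M1, M3}, {M2, M4}.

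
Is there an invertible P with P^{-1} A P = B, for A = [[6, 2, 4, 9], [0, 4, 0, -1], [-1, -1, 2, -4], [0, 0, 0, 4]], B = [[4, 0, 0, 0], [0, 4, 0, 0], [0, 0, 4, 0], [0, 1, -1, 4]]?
Both have characteristic polynomial (x - 4)^4 and minimal polynomial (x - 4)^2. But rank(A - 4I) = 2 for A while rank(B - 4I) = 1 for B, so the number of Jordan blocks at λ = 4 differs. A and B are not similar.

No.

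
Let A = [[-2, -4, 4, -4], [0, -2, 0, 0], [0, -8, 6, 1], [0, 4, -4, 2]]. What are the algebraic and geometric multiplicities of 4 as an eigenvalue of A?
algebraic multiplicity 2, geometric multiplicity 1

The characteristic polynomial is (x - 4)^2(x + 2)^2, so the factor x - 4 appears with exponent 2: the algebraic multiplicity is 2.

rank(A - 4I) = 3, so the eigenspace has dimension 4 - 3 = 1: the geometric multiplicity is 1.

Since 1 < 2, A is not diagonalizable.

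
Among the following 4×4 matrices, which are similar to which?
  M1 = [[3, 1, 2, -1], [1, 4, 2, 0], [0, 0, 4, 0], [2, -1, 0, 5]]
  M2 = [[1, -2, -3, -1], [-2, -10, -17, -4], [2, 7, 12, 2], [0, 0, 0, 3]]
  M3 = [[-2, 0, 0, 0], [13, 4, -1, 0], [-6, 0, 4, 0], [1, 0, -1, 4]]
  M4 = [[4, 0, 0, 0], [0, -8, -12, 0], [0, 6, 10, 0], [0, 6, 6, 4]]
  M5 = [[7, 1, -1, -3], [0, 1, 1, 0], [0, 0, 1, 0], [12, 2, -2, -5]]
5 classes: {M1}, {M2}, {M3}, {M4}, {M5}

Characteristic polynomials: χ_{M1} = (x - 4)^4, χ_{M2} = (x - 3)(x - 1)^3, χ_{M3} = (x - 4)^3(x + 2), χ_{M4} = (x - 4)^3(x + 2), χ_{M5} = (x - 1)^4.

{M1}: invariant factors x - 4, (x - 4)^3.

{M2}: invariant factors (x - 3)(x - 1)^3.

{M3}: invariant factors x - 4, (x - 4)^2(x + 2).

{M4}: invariant factors x - 4, x - 4, (x - 4)(x + 2).

{M5}: invariant factors x - 1, (x - 1)^3.

Matrices are similar if and only if their invariant-factor lists agree; the partition into similarity classes is {M1}, {M2}, {M3}, {M4}, {M5}.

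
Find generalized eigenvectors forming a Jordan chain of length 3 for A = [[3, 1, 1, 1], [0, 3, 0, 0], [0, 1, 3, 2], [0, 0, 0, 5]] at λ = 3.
v_1 = [[-2, 1, -1, 0]]^T, v_2 = [[0, 0, 1, 0]]^T, v_3 = [[1, 0, 0, 0]]^T

We seek v_1 ∈ ker((A - 3I)^3) \ ker((A - 3I)^2), then set v_{i+1} = (A - 3I) v_i.

One such chain is v_1 = [[-2, 1, -1, 0]]^T, v_2 = [[0, 0, 1, 0]]^T, v_3 = [[1, 0, 0, 0]]^T. Check: (A - 3I) v_3 = [[0, 0, 0, 0]]^T = 0.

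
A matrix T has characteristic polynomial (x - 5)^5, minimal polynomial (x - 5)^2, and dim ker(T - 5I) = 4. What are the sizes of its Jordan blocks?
λ = 5: algebraic multiplicity 5 (exponent in χ_T), largest block size 2 (exponent in m_T), 4 blocks (geometric multiplicity). These force block sizes [2, 1, 1, 1].

Jordan blocks: (5, 2), (5, 1), (5, 1), (5, 1)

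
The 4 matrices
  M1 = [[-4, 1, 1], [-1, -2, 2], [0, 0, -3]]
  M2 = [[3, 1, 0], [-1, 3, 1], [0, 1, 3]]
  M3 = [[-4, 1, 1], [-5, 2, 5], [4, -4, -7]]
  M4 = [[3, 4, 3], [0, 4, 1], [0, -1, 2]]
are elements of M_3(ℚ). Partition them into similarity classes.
3 classes: {M1}, {M2, M4}, {M3}

Characteristic polynomials: χ_{M1} = (x + 3)^3, χ_{M2} = (x - 3)^3, χ_{M3} = (x + 3)^3, χ_{M4} = (x - 3)^3.

{M1}: invariant factors (x + 3)^3.

{M2, M4}: invariant factors (x - 3)^3.

{M3}: invariant factors x + 3, (x + 3)^2.

Matrices are similar if and only if their invariant-factor lists agree; the partition into similarity classes is {M1}, {M2, M4}, {M3}.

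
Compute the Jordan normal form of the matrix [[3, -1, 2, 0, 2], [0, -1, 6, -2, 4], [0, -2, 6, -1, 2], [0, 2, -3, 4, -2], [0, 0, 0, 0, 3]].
J = [[3, 1, 0, 0, 0], [0, 3, 0, 0, 0], [0, 0, 3, 1, 0], [0, 0, 0, 3, 0], [0, 0, 0, 0, 3]]

The characteristic polynomial is det(xI - A) = (x - 3)^5, so the eigenvalues are 3 (algebraic multiplicity 5).

For λ = 3: rank(A - 3I) = 2, rank((A - 3I)^2) = 0. The eigenspace has dimension 5 - 2 = 3, so there are 3 Jordan blocks; the rank sequence gives block sizes [2, 2, 1].

Assembling the blocks gives the Jordan form J above.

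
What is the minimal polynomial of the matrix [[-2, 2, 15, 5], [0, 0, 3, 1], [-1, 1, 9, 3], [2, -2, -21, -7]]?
m_A(x) = x^3

The characteristic polynomial factors as x^4. The minimal polynomial is ∏(x - λ)^{k_λ} where k_λ is the size of the largest Jordan block at λ.

For λ = 0: rank(A) = 2, and the largest Jordan block has size 3 (the smallest k with rank(A^k) = rank(A^(k+1))).

So m_A(x) = x^3.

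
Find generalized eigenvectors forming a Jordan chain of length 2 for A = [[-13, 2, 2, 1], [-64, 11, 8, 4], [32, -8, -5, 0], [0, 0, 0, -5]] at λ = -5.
v_1 = [[0, 0, 0, 1]]^T, v_2 = [[1, 4, 0, 0]]^T

We seek v_1 ∈ ker((A + 5I)^2) \ ker(A + 5I), then set v_{i+1} = (A + 5I) v_i.

One such chain is v_1 = [[0, 0, 0, 1]]^T, v_2 = [[1, 4, 0, 0]]^T. Check: (A + 5I) v_2 = [[0, 0, 0, 0]]^T = 0.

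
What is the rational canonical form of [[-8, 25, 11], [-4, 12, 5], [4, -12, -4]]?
The invariant factors of A (the non-unit diagonal entries of the Smith normal form of xI - A over ℚ[x]) are x^3 + 4x - 4, each dividing the next. The characteristic polynomial is their product, x^3 + 4x - 4.

The rational canonical form is the block-diagonal matrix of companion matrices C(f_i):
R = [[0, 0, 4], [1, 0, -4], [0, 1, 0]].

Note the characteristic polynomial does not split into linear factors over ℚ, so A has no Jordan form over ℚ; the rational canonical form exists over any field.

R = [[0, 0, 4], [1, 0, -4], [0, 1, 0]]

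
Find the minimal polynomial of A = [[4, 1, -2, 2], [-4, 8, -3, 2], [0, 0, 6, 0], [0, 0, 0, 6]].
m_A(x) = (x - 6)^3

The characteristic polynomial factors as (x - 6)^4. The minimal polynomial is ∏(x - λ)^{k_λ} where k_λ is the size of the largest Jordan block at λ.

For λ = 6: rank(A - 6I) = 2, and the largest Jordan block has size 3 (the smallest k with rank((A - 6I)^k) = rank((A - 6I)^(k+1))).

So m_A(x) = (x - 6)^3.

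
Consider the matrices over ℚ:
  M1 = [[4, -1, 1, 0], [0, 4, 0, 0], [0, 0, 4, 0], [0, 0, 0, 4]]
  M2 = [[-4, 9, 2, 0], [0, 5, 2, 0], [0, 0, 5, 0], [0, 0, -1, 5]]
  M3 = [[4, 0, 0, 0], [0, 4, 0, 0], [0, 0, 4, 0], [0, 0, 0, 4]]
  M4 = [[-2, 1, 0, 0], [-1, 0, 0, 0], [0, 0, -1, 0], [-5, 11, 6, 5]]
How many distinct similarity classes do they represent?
4 classes: {M1}, {M2}, {M3}, {M4}

Characteristic polynomials: χ_{M1} = (x - 4)^4, χ_{M2} = (x - 5)^3(x + 4), χ_{M3} = (x - 4)^4, χ_{M4} = (x - 5)(x + 1)^3.

{M1}: invariant factors x - 4, x - 4, (x - 4)^2.

{M2}: invariant factors x - 5, (x - 5)^2(x + 4).

{M3}: invariant factors x - 4, x - 4, x - 4, x - 4.

{M4}: invariant factors x + 1, (x - 5)(x + 1)^2.

Matrices are similar if and only if their invariant-factor lists agree; the partition into similarity classes is {M1}, {M2}, {M3}, {M4}.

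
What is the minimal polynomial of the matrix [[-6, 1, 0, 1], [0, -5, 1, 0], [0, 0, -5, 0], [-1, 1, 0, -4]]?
m_A(x) = (x + 5)^3

The characteristic polynomial factors as (x + 5)^4. The minimal polynomial is ∏(x - λ)^{k_λ} where k_λ is the size of the largest Jordan block at λ.

For λ = -5: rank(A + 5I) = 2, and the largest Jordan block has size 3 (the smallest k with rank((A + 5I)^k) = rank((A + 5I)^(k+1))).

So m_A(x) = (x + 5)^3.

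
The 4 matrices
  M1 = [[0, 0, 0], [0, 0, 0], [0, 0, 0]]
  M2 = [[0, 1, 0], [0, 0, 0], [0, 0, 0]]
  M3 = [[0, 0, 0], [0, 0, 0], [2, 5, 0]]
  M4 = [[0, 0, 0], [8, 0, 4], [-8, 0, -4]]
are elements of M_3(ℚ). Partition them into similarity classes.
3 classes: {M1}, {M2, M3}, {M4}

Characteristic polynomials: χ_{M1} = x^3, χ_{M2} = x^3, χ_{M3} = x^3, χ_{M4} = x^2(x + 4).

{M1}: invariant factors x, x, x.

{M2, M3}: invariant factors x, x^2.

{M4}: invariant factors x, x(x + 4).

Matrices are similar if and only if their invariant-factor lists agree; the partition into similarity classes is {M1}, {M2, M3}, {M4}.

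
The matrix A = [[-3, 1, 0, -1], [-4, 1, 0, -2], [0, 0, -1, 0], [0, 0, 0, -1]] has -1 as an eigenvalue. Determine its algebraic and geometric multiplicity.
algebraic multiplicity 4, geometric multiplicity 3

The characteristic polynomial is (x + 1)^4, so the factor x + 1 appears with exponent 4: the algebraic multiplicity is 4.

rank(A + I) = 1, so the eigenspace has dimension 4 - 1 = 3: the geometric multiplicity is 3.

Since 3 < 4, A is not diagonalizable.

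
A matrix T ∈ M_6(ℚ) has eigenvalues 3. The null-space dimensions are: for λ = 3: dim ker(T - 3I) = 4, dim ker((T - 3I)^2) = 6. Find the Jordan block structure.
Jordan blocks: (3, 2), (3, 2), (3, 1), (3, 1)

λ = 3: successive nullity increments [4, 2] count blocks of size ≥ k; block sizes are [2, 2, 1, 1].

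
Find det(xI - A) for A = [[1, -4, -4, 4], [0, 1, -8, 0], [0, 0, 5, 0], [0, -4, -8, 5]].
χ_A(x) = (x - 5)^2(x - 1)^2

xI - A = [[x - 1, 4, 4, -4], [0, x - 1, 8, 0], [0, 0, x - 5, 0], [0, 4, 8, x - 5]].

Expanding det(xI - A) along the first row:
det(xI - A) = + (x - 1)·det([[x - 1, 8, 0], [0, x - 5, 0], [4, 8, x - 5]]) - (4)·det([[0, 8, 0], [0, x - 5, 0], [0, 8, x - 5]]) + (4)·det([[0, x - 1, 0], [0, 0, 0], [0, 4, x - 5]]) - (-4)·det([[0, x - 1, 8], [0, 0, x - 5], [0, 4, 8]]).

Evaluating gives χ_A(x) = x^4 - 12x^3 + 46x^2 - 60x + 25 = (x - 5)^2(x - 1)^2.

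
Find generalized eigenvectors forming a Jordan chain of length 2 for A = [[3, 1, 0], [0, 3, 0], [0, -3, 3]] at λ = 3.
We seek v_1 ∈ ker((A - 3I)^2) \ ker(A - 3I), then set v_{i+1} = (A - 3I) v_i.

One such chain is v_1 = [[0, 1, 0]]^T, v_2 = [[1, 0, -3]]^T. Check: (A - 3I) v_2 = [[0, 0, 0]]^T = 0.

v_1 = [[0, 1, 0]]^T, v_2 = [[1, 0, -3]]^T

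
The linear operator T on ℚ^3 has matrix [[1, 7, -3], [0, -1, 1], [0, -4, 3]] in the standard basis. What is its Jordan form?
J = [[1, 1, 0], [0, 1, 1], [0, 0, 1]]

The characteristic polynomial is det(xI - A) = (x - 1)^3, so the eigenvalues are 1 (algebraic multiplicity 3).

For λ = 1: rank(A - I) = 2, rank((A - I)^2) = 1, rank((A - I)^3) = 0. The eigenspace has dimension 3 - 2 = 1, so there is 1 Jordan block; the rank sequence gives block sizes [3].

Assembling the blocks gives the Jordan form J above.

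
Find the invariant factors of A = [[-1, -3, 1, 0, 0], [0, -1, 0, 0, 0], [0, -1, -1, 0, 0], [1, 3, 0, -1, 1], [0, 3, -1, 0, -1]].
(x + 1)^2, (x + 1)^3

The Jordan structure of A has elementary divisors (x + 1)^3, (x + 1)^2. Arranging the block sizes at each eigenvalue in decreasing order and taking row products gives the invariant factors.

Invariant factors (smallest first, each dividing the next): (x + 1)^2, (x + 1)^3.

Check: the last factor (x + 1)^3 is the minimal polynomial, and the product (x + 1)^5 is the characteristic polynomial.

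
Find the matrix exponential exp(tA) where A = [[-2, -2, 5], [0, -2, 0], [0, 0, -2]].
A has Jordan form J = [[-2, 1, 0], [0, -2, 0], [0, 0, -2]] with A = PJP^{-1}, so e^{tA} = P e^{tJ} P^{-1}.

For a Jordan block J_k(λ), e^{tJ_k(λ)} = e^{λt} · (I + tN + t^2 N^2/2! + ... + t^{k-1} N^{k-1}/(k-1)!) where N is the nilpotent superdiagonal part.

Assembling the blocks and conjugating back gives the entries of e^{tA} as shown above.

e^{tA} = [[e^{-2*t}, -2*t*e^{-2*t}, 5*t*e^{-2*t}], [0, e^{-2*t}, 0], [0, 0, e^{-2*t}]]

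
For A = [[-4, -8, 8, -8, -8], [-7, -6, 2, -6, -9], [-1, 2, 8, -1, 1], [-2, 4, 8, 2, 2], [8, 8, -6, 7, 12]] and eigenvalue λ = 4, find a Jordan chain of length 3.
v_1 = [[-1, 0, 0, 1, 0]]^T, v_2 = [[0, 1, 0, 0, -1]]^T, v_3 = [[0, -1, 1, 2, 0]]^T

We seek v_1 ∈ ker((A - 4I)^3) \ ker((A - 4I)^2), then set v_{i+1} = (A - 4I) v_i.

One such chain is v_1 = [[-1, 0, 0, 1, 0]]^T, v_2 = [[0, 1, 0, 0, -1]]^T, v_3 = [[0, -1, 1, 2, 0]]^T. Check: (A - 4I) v_3 = [[0, 0, 0, 0, 0]]^T = 0.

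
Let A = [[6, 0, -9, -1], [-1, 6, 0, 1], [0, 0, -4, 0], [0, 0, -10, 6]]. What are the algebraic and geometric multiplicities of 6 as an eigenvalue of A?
algebraic multiplicity 3, geometric multiplicity 1

The characteristic polynomial is (x - 6)^3(x + 4), so the factor x - 6 appears with exponent 3: the algebraic multiplicity is 3.

rank(A - 6I) = 3, so the eigenspace has dimension 4 - 3 = 1: the geometric multiplicity is 1.

Since 1 < 3, A is not diagonalizable.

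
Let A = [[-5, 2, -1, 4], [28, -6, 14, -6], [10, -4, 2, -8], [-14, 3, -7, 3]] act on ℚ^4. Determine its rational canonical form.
The invariant factors of A (the non-unit diagonal entries of the Smith normal form of xI - A over ℚ[x]) are x(x + 3), x(x + 3), each dividing the next. The characteristic polynomial is their product, x^2(x + 3)^2.

The rational canonical form is the block-diagonal matrix of companion matrices C(f_i):
R = [[0, 0, 0, 0], [1, -3, 0, 0], [0, 0, 0, 0], [0, 0, 1, -3]].

R = [[0, 0, 0, 0], [1, -3, 0, 0], [0, 0, 0, 0], [0, 0, 1, -3]]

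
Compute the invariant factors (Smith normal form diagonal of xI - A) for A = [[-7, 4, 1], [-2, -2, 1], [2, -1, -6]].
The Jordan structure of A has elementary divisors (x + 5)^3. Arranging the block sizes at each eigenvalue in decreasing order and taking row products gives the invariant factors.

Invariant factors (smallest first, each dividing the next): (x + 5)^3.

Check: the last factor (x + 5)^3 is the minimal polynomial, and the product (x + 5)^3 is the characteristic polynomial.

(x + 5)^3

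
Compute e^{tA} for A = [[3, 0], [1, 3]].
A has Jordan form J = [[3, 1], [0, 3]] with A = PJP^{-1}, so e^{tA} = P e^{tJ} P^{-1}.

For a Jordan block J_k(λ), e^{tJ_k(λ)} = e^{λt} · (I + tN + t^2 N^2/2! + ... + t^{k-1} N^{k-1}/(k-1)!) where N is the nilpotent superdiagonal part.

Assembling the blocks and conjugating back gives the entries of e^{tA} as shown above.

e^{tA} = [[e^{3*t}, 0], [t*e^{3*t}, e^{3*t}]]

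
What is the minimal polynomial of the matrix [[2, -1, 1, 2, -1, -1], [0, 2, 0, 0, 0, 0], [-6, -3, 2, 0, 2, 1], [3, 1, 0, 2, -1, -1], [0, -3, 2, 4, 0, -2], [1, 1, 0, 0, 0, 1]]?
The characteristic polynomial factors as (x - 2)^3(x - 1)^3. The minimal polynomial is ∏(x - λ)^{k_λ} where k_λ is the size of the largest Jordan block at λ.

For λ = 1: rank(A - I) = 5, and the largest Jordan block has size 3 (the smallest k with rank((A - I)^k) = rank((A - I)^(k+1))).
For λ = 2: rank(A - 2I) = 5, and the largest Jordan block has size 3 (the smallest k with rank((A - 2I)^k) = rank((A - 2I)^(k+1))).

So m_A(x) = (x - 2)^3(x - 1)^3.

m_A(x) = (x - 2)^3(x - 1)^3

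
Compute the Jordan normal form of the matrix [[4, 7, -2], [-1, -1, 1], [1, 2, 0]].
The characteristic polynomial is det(xI - A) = (x - 1)^3, so the eigenvalues are 1 (algebraic multiplicity 3).

For λ = 1: rank(A - I) = 2, rank((A - I)^2) = 1, rank((A - I)^3) = 0. The eigenspace has dimension 3 - 2 = 1, so there is 1 Jordan block; the rank sequence gives block sizes [3].

Assembling the blocks gives the Jordan form J above.

J = [[1, 1, 0], [0, 1, 1], [0, 0, 1]]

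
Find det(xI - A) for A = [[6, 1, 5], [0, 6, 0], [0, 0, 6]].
χ_A(x) = (x - 6)^3

xI - A = [[x - 6, -1, -5], [0, x - 6, 0], [0, 0, x - 6]].

Expanding det(xI - A) along the first row:
det(xI - A) = + (x - 6)·det([[x - 6, 0], [0, x - 6]]) - (-1)·det([[0, 0], [0, x - 6]]) + (-5)·det([[0, x - 6], [0, 0]]).

Evaluating gives χ_A(x) = x^3 - 18x^2 + 108x - 216 = (x - 6)^3.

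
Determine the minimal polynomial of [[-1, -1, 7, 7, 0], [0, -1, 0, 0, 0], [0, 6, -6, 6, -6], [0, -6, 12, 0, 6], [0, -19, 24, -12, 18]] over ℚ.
The characteristic polynomial factors as x(x - 6)^2(x + 1)^2. The minimal polynomial is ∏(x - λ)^{k_λ} where k_λ is the size of the largest Jordan block at λ.

For λ = -1: rank(A + I) = 4, and the largest Jordan block has size 2 (the smallest k with rank((A + I)^k) = rank((A + I)^(k+1))).
For λ = 0: rank(A) = 4, and the largest Jordan block has size 1 (the smallest k with rank(A^k) = rank(A^(k+1))).
For λ = 6: rank(A - 6I) = 3, and the largest Jordan block has size 1 (the smallest k with rank((A - 6I)^k) = rank((A - 6I)^(k+1))).

So m_A(x) = x(x - 6)(x + 1)^2.

m_A(x) = x(x - 6)(x + 1)^2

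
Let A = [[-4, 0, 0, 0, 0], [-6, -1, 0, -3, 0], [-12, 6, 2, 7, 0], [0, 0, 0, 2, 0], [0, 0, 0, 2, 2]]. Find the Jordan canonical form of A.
J = [[-4, 0, 0, 0, 0], [0, -1, 0, 0, 0], [0, 0, 2, 1, 0], [0, 0, 0, 2, 0], [0, 0, 0, 0, 2]]

The characteristic polynomial is det(xI - A) = (x - 2)^3(x + 1)(x + 4), so the eigenvalues are -4 (algebraic multiplicity 1), -1 (algebraic multiplicity 1), 2 (algebraic multiplicity 3).

For λ = -4: algebraic multiplicity 1 gives one 1×1 block.

For λ = -1: algebraic multiplicity 1 gives one 1×1 block.

For λ = 2: rank(A - 2I) = 3, rank((A - 2I)^2) = 2. The eigenspace has dimension 5 - 3 = 2, so there are 2 Jordan blocks; the rank sequence gives block sizes [2, 1].

Assembling the blocks gives the Jordan form J above.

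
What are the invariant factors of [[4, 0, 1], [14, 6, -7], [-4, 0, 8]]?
x - 6, (x - 6)^2

The Jordan structure of A has elementary divisors (x - 6)^2, (x - 6). Arranging the block sizes at each eigenvalue in decreasing order and taking row products gives the invariant factors.

Invariant factors (smallest first, each dividing the next): x - 6, (x - 6)^2.

Check: the last factor (x - 6)^2 is the minimal polynomial, and the product (x - 6)^3 is the characteristic polynomial.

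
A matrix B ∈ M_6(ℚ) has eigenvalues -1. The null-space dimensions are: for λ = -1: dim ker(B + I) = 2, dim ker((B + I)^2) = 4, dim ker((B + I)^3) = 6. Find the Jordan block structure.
Jordan blocks: (-1, 3), (-1, 3)

λ = -1: successive nullity increments [2, 2, 2] count blocks of size ≥ k; block sizes are [3, 3].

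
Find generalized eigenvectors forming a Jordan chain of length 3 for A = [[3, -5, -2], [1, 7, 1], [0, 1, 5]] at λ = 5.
We seek v_1 ∈ ker((A - 5I)^3) \ ker((A - 5I)^2), then set v_{i+1} = (A - 5I) v_i.

One such chain is v_1 = [[1, -2, 4]]^T, v_2 = [[0, 1, -2]]^T, v_3 = [[-1, 0, 1]]^T. Check: (A - 5I) v_3 = [[0, 0, 0]]^T = 0.

v_1 = [[1, -2, 4]]^T, v_2 = [[0, 1, -2]]^T, v_3 = [[-1, 0, 1]]^T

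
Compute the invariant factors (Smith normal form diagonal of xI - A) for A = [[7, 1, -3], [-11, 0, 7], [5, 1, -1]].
(x - 2)^3

The Jordan structure of A has elementary divisors (x - 2)^3. Arranging the block sizes at each eigenvalue in decreasing order and taking row products gives the invariant factors.

Invariant factors (smallest first, each dividing the next): (x - 2)^3.

Check: the last factor (x - 2)^3 is the minimal polynomial, and the product (x - 2)^3 is the characteristic polynomial.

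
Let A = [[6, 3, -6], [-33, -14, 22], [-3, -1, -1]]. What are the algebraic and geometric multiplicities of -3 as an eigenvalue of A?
The characteristic polynomial is (x + 3)^3, so the factor x + 3 appears with exponent 3: the algebraic multiplicity is 3.

rank(A + 3I) = 1, so the eigenspace has dimension 3 - 1 = 2: the geometric multiplicity is 2.

Since 2 < 3, A is not diagonalizable.

algebraic multiplicity 3, geometric multiplicity 2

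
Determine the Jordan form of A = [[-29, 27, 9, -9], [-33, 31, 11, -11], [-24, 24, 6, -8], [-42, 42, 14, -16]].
The characteristic polynomial is det(xI - A) = (x + 2)^4, so the eigenvalues are -2 (algebraic multiplicity 4).

For λ = -2: rank(A + 2I) = 1, rank((A + 2I)^2) = 0. The eigenspace has dimension 4 - 1 = 3, so there are 3 Jordan blocks; the rank sequence gives block sizes [2, 1, 1].

Assembling the blocks gives the Jordan form J above.

J = [[-2, 1, 0, 0], [0, -2, 0, 0], [0, 0, -2, 0], [0, 0, 0, -2]]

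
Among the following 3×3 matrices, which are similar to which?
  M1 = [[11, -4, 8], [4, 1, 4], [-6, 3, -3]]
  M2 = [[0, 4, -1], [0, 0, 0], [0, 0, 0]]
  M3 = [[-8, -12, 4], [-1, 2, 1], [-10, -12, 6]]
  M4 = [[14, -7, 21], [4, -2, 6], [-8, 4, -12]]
3 classes: {M1}, {M2, M4}, {M3}

Characteristic polynomials: χ_{M1} = (x - 3)^3, χ_{M2} = x^3, χ_{M3} = (x - 2)^2(x + 4), χ_{M4} = x^3.

{M1}: invariant factors x - 3, (x - 3)^2.

{M2, M4}: invariant factors x, x^2.

{M3}: invariant factors (x - 2)^2(x + 4).

Matrices are similar if and only if their invariant-factor lists agree; the partition into similarity classes is {M1}, {M2, M4}, {M3}.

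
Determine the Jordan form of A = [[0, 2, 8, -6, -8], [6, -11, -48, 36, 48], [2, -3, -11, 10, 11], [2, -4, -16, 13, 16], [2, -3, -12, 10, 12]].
J = [[0, 0, 0, 0, 0], [0, 0, 0, 0, 0], [0, 0, 1, 0, 0], [0, 0, 0, 1, 0], [0, 0, 0, 0, 1]]

The characteristic polynomial is det(xI - A) = x^2(x - 1)^3, so the eigenvalues are 0 (algebraic multiplicity 2), 1 (algebraic multiplicity 3).

For λ = 0: rank(A) = 3. The eigenspace has dimension 5 - 3 = 2, so there are 2 Jordan blocks; the rank sequence gives block sizes [1, 1].

For λ = 1: rank(A - I) = 2. The eigenspace has dimension 5 - 2 = 3, so there are 3 Jordan blocks; the rank sequence gives block sizes [1, 1, 1].

Assembling the blocks gives the Jordan form J above.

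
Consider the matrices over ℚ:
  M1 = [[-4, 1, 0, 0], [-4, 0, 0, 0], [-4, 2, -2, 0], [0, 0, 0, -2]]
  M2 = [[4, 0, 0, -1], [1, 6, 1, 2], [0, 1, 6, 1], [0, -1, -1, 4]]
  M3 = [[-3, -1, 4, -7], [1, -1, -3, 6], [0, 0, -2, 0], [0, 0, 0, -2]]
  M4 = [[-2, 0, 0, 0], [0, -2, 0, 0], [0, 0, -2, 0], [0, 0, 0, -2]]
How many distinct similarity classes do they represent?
Characteristic polynomials: χ_{M1} = (x + 2)^4, χ_{M2} = (x - 5)^4, χ_{M3} = (x + 2)^4, χ_{M4} = (x + 2)^4.

{M1}: invariant factors x + 2, x + 2, (x + 2)^2.

{M2}: invariant factors x - 5, (x - 5)^3.

{M3}: invariant factors x + 2, (x + 2)^3.

{M4}: invariant factors x + 2, x + 2, x + 2, x + 2.

Matrices are similar if and only if their invariant-factor lists agree; the partition into similarity classes is {M1}, {M2}, {M3}, {M4}.

4 classes: {M1}, {M2}, {M3}, {M4}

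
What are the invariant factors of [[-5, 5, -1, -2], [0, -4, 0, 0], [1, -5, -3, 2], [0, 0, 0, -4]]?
x + 4, x + 4, (x + 4)^2

The Jordan structure of A has elementary divisors (x + 4)^2, (x + 4), (x + 4). Arranging the block sizes at each eigenvalue in decreasing order and taking row products gives the invariant factors.

Invariant factors (smallest first, each dividing the next): x + 4, x + 4, (x + 4)^2.

Check: the last factor (x + 4)^2 is the minimal polynomial, and the product (x + 4)^4 is the characteristic polynomial.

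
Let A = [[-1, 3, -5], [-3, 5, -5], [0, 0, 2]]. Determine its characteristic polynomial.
xI - A = [[x + 1, -3, 5], [3, x - 5, 5], [0, 0, x - 2]].

Expanding det(xI - A) along the first row:
det(xI - A) = + (x + 1)·det([[x - 5, 5], [0, x - 2]]) - (-3)·det([[3, 5], [0, x - 2]]) + (5)·det([[3, x - 5], [0, 0]]).

Evaluating gives χ_A(x) = x^3 - 6x^2 + 12x - 8 = (x - 2)^3.

χ_A(x) = (x - 2)^3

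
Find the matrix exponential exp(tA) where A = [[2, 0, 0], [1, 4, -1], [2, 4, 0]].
e^{tA} = [[e^{2*t}, 0, 0], [t*e^{2*t}, (2*t + 1)*e^{2*t}, -t*e^{2*t}], [2*t*e^{2*t}, 4*t*e^{2*t}, (1 - 2*t)*e^{2*t}]]

A has Jordan form J = [[2, 1, 0], [0, 2, 0], [0, 0, 2]] with A = PJP^{-1}, so e^{tA} = P e^{tJ} P^{-1}.

For a Jordan block J_k(λ), e^{tJ_k(λ)} = e^{λt} · (I + tN + t^2 N^2/2! + ... + t^{k-1} N^{k-1}/(k-1)!) where N is the nilpotent superdiagonal part.

Assembling the blocks and conjugating back gives the entries of e^{tA} as shown above.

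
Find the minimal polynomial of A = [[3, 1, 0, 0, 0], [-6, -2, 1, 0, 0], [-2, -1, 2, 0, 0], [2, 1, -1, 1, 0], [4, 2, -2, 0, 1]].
The characteristic polynomial factors as (x - 1)^5. The minimal polynomial is ∏(x - λ)^{k_λ} where k_λ is the size of the largest Jordan block at λ.

For λ = 1: rank(A - I) = 2, and the largest Jordan block has size 3 (the smallest k with rank((A - I)^k) = rank((A - I)^(k+1))).

So m_A(x) = (x - 1)^3.

m_A(x) = (x - 1)^3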